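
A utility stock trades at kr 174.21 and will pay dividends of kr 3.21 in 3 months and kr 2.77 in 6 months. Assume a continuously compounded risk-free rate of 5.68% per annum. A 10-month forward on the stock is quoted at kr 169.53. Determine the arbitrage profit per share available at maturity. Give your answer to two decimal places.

kr 6.98 per share

PV(dividends) I = 3.21·e^(−0.0568·3/12) + 2.77·e^(−0.0568·6/12) = 5.8572
Fair forward F* = (S − I)·e^(rT) = (174.21 − 5.8572)·e^0.047333 = 168.3528 × 1.048471 = 176.5130
Market kr 169.53 < fair 176.5130: forward underpriced → reverse cash-and-carry (short the stock, invest proceeds at r, pay the dividends, go long the forward).
Profit at T = |F_mkt − F*| = |169.53 − 176.5130| = kr 6.98 per share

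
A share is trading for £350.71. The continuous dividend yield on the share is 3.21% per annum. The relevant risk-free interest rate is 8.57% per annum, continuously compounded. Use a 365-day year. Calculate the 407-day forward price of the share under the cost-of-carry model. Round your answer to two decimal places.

£372.31

F = S·e^((r − q)T) = 350.71 · e^((0.0857 − 0.0321) × 407/365)
= 350.71 · e^0.059768 = 350.71 × 1.061590
F = £372.31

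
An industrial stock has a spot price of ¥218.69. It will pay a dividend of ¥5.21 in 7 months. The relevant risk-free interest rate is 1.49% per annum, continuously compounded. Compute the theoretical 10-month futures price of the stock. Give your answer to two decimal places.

¥216.19

PV(dividends) I = 5.21·e^(−0.0149·7/12)
I = 5.1649
F = (S − I)·e^(rT) = (218.69 − 5.1649) · e^(0.0149·10/12)
= 213.5251 · e^0.012417 = 213.5251 × 1.012494 = ¥216.19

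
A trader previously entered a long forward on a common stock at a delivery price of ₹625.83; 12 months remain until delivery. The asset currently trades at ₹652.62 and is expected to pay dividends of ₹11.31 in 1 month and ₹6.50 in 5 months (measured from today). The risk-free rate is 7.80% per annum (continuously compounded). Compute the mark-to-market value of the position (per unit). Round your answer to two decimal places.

PV(remaining dividends) I = 11.31·e^(−0.0780·1/12) + 6.50·e^(−0.0780·5/12) = 17.5289
Current forward F = (S − I)·e^(rT) = (652.62 − 17.5289)·e^(0.0780·12/12) = 635.0911 × 1.081123 = 686.6116
Value (long) = (F − K)·e^(−rT) = (686.6116 − 625.83) × 0.924964 = 56.2208
Value = ₹56.22

₹56.22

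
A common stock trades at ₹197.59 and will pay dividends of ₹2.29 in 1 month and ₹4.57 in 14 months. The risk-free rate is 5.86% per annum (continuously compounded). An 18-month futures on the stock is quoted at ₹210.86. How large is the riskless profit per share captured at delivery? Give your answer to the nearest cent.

₹2.26 per share

PV(dividends) I = 2.29·e^(−0.0586·1/12) + 4.57·e^(−0.0586·14/12) = 6.5468
Fair futures F* = (S − I)·e^(rT) = (197.59 − 6.5468)·e^0.087900 = 191.0432 × 1.091879 = 208.5961
Market ₹210.86 > fair 208.5961: forward overpriced → cash-and-carry (borrow at r, buy the stock and collect the dividends, short the forward).
Profit at T = |F_mkt − F*| = |210.86 − 208.5961| = ₹2.26 per share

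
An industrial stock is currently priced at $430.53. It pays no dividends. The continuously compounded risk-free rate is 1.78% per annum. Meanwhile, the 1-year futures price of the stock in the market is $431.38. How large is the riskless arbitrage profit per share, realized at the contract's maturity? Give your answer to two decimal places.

Fair futures: F* = S·e^(carry·T), with carry = r = 0.0178
F* = 430.53 · e^(0.0178 × 1) = 430.53 · e^0.017800 = 430.53 × 1.017959 = $438.2619
Market $431.38 < fair $438.2619: forward underpriced → reverse cash-and-carry (short spot, go long the forward).
At maturity, profit = |F_mkt − F*| = |431.38 − 438.2619| = $6.88 per share

$6.88 per share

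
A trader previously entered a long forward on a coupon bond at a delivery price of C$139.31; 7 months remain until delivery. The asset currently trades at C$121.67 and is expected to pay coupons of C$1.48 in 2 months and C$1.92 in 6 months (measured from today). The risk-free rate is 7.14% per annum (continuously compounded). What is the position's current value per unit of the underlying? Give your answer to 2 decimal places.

PV(remaining coupons) I = 1.48·e^(−0.0714·2/12) + 1.92·e^(−0.0714·6/12) = 3.3152
Current forward F = (S − I)·e^(rT) = (121.67 − 3.3152)·e^(0.0714·7/12) = 118.3548 × 1.042530 = 123.3884
Value (long) = (F − K)·e^(−rT) = (123.3884 − 139.31) × 0.959205 = -15.2721
Value = -C$15.27

-C$15.27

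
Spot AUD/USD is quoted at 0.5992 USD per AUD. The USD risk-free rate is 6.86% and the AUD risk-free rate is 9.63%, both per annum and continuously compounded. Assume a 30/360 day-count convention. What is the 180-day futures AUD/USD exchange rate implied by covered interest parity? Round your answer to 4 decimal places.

0.5910

F = S·e^((r_USD − r_AUD)T) = 0.5992 · e^((0.0686 − 0.0963) × 180/360)
= 0.5992 · e^-0.013850 = 0.5992 × 0.986245
F = 0.5910 USD per AUD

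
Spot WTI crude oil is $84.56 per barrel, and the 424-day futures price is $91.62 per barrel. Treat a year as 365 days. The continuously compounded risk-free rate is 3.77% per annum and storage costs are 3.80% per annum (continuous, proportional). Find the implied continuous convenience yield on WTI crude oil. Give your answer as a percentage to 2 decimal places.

F = S·e^((r+u−y)T) ⇒ (r+u−y) = ln(F/S)/T
ln(91.62/84.56) = 0.080188; /T ⇒ 0.069030
y = r + u − ln(F/S)/T = 0.0377 + 0.0380 − 0.069030 = 0.006670
y = 0.67%

0.67%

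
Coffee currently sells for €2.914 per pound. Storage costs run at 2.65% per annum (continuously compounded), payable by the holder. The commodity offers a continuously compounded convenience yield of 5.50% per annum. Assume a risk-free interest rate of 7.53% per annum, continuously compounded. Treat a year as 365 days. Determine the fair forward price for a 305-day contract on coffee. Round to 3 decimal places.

€3.030 per pound

Net carry = r + u − y = 0.0753 + 0.0265 − 0.0550 = 0.0468
F = S·e^((r+u−y)T) = 2.914 · e^(0.0468 × 305/365) = 2.914 · e^0.039107
= 2.914 × 1.039882 = €3.030 per pound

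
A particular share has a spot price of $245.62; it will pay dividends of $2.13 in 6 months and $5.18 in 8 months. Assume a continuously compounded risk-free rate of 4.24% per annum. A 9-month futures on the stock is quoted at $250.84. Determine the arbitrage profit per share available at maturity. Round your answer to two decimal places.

PV(dividends) I = 2.13·e^(−0.0424·6/12) + 5.18·e^(−0.0424·8/12) = 7.1209
Fair futures F* = (S − I)·e^(rT) = (245.62 − 7.1209)·e^0.031800 = 238.4991 × 1.032311 = 246.2052
Market $250.84 > fair 246.2052: forward overpriced → cash-and-carry (borrow at r, buy the stock and collect the dividends, short the forward).
Profit at T = |F_mkt − F*| = |250.84 − 246.2052| = $4.63 per share

$4.63 per share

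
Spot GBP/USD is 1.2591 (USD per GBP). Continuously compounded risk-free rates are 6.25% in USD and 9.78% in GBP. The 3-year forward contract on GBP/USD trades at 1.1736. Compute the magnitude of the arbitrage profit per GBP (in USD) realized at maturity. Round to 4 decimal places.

Fair forward: F* = S·e^(carry·T), with carry = (r_USD − r_GBP) = 0.0625 − 0.0978 = -0.0353
F* = 1.2591 · e^(-0.0353 × 3) = 1.2591 · e^-0.105900 = 1.2591 × 0.899515 = 1.1326
Market 1.1736 > fair 1.1326: forward overpriced → cash-and-carry (buy spot, short the forward).
At maturity, profit = |F_mkt − F*| = |1.1736 − 1.1326| = 0.0410 per GBP (in USD)

0.0410 per GBP (in USD)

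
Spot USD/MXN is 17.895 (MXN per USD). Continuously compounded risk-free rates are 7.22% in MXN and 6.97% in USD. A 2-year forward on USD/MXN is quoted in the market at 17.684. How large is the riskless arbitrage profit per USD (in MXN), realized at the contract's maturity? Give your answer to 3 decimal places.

Fair forward: F* = S·e^(carry·T), with carry = (r_MXN − r_USD) = 0.0722 − 0.0697 = 0.0025
F* = 17.895 · e^(0.0025 × 2) = 17.895 · e^0.005000 = 17.895 × 1.005013 = 17.9847
Market 17.684 < fair 17.9847: forward underpriced → reverse cash-and-carry (short spot, go long the forward).
At maturity, profit = |F_mkt − F*| = |17.684 − 17.9847| = 0.301 per USD (in MXN)

0.301 per USD (in MXN)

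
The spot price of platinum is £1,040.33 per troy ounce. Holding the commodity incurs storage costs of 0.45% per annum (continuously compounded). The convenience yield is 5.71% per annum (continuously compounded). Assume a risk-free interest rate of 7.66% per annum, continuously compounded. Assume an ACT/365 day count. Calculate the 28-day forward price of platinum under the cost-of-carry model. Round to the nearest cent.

£1,042.25 per troy ounce

Net carry = r + u − y = 0.0766 + 0.0045 − 0.0571 = 0.0240
F = S·e^((r+u−y)T) = 1040.33 · e^(0.0240 × 28/365) = 1040.33 · e^0.00184110
= 1040.33 × 1.00184280 = £1,042.25 per troy ounce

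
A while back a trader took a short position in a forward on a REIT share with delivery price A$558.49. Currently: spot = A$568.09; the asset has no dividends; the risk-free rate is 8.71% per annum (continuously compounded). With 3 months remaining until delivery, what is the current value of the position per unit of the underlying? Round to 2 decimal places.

Current fair forward for the remaining 3 months: F = S·e^(r·T), r = 0.0871
F = 568.09 · e^(0.0871 × 3/12) = 568.09 × 1.022014 = 580.5959
Value of long forward = (F − K)·e^(−rT) = (580.5959 − 558.49) · e^(−0.0871·3/12)
= 22.1059 × 0.978460 = 21.63
Short position value = −(long value) = -A$21.63

-A$21.63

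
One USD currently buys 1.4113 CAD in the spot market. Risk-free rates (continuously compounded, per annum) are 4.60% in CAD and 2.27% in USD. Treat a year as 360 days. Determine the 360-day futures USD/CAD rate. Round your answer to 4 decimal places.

1.4446

F = S·e^((r_CAD − r_USD)T) = 1.4113 · e^((0.0460 − 0.0227) × 360/360)
= 1.4113 · e^0.023300 = 1.4113 × 1.023574
F = 1.4446 CAD per USD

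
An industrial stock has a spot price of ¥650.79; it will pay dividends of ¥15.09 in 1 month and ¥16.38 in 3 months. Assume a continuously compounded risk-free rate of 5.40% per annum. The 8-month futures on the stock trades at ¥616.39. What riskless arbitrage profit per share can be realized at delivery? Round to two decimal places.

¥25.93 per share

PV(dividends) I = 15.09·e^(−0.0540·1/12) + 16.38·e^(−0.0540·3/12) = 31.1826
Fair futures F* = (S − I)·e^(rT) = (650.79 − 31.1826)·e^0.036000 = 619.6074 × 1.036656 = 642.3197
Market ¥616.39 < fair 642.3197: forward underpriced → reverse cash-and-carry (short the stock, invest proceeds at r, pay the dividends, go long the forward).
Profit at T = |F_mkt − F*| = |616.39 − 642.3197| = ¥25.93 per share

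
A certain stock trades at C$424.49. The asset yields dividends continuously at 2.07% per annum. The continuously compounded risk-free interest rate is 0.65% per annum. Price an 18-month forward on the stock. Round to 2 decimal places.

F = S·e^((r − q)T) = 424.49 · e^((0.0065 − 0.0207) × 18/12)
= 424.49 · e^-0.021300 = 424.49 × 0.978925
F = C$415.54

C$415.54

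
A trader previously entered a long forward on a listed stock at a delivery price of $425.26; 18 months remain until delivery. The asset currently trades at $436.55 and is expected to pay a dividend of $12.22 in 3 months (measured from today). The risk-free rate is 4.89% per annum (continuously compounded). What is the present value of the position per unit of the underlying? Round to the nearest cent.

$29.29

PV(remaining dividends) I = 12.22·e^(−0.0489·3/12) = 12.0715
Current forward F = (S − I)·e^(rT) = (436.55 − 12.0715)·e^(0.0489·18/12) = 424.4785 × 1.076107 = 456.7843
Value (long) = (F − K)·e^(−rT) = (456.7843 − 425.26) × 0.929276 = 29.2948
Value = $29.29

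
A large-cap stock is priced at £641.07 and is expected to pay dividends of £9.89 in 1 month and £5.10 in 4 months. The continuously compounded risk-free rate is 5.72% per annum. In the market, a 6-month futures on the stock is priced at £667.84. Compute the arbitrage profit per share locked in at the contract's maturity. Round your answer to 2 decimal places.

£23.45 per share

PV(dividends) I = 9.89·e^(−0.0572·1/12) + 5.10·e^(−0.0572·4/12) = 14.8467
Fair futures F* = (S − I)·e^(rT) = (641.07 − 14.8467)·e^0.028600 = 626.2233 × 1.029013 = 644.3919
Market £667.84 > fair 644.3919: forward overpriced → cash-and-carry (borrow at r, buy the stock and collect the dividends, short the forward).
Profit at T = |F_mkt − F*| = |667.84 − 644.3919| = £23.45 per share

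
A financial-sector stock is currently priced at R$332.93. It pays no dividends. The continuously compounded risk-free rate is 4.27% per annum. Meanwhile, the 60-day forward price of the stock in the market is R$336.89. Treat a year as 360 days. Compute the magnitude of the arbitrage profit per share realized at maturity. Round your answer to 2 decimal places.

R$1.58 per share

Fair forward: F* = S·e^(carry·T), with carry = r = 0.0427
F* = 332.93 · e^(0.0427 × 60/360) = 332.93 · e^0.007117 = 332.93 × 1.007142 = R$335.3078
Market R$336.89 > fair R$335.3078: forward overpriced → cash-and-carry (buy spot, short the forward).
At maturity, profit = |F_mkt − F*| = |336.89 − 335.3078| = R$1.58 per share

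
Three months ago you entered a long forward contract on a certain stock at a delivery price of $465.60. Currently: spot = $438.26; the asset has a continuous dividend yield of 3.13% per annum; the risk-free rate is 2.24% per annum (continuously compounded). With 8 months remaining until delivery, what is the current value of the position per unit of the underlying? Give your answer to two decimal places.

-$29.49

Current fair forward for the remaining 8 months: F = S·e^((r − q)·T), (r − q) = 0.0224 − 0.0313 = -0.0089
F = 438.26 · e^(-0.0089 × 8/12) = 438.26 × 0.994084 = 435.6673
Value of long forward = (F − K)·e^(−rT) = (435.6673 − 465.60) · e^(−0.0224·8/12)
= -29.9327 × 0.985178 = -29.49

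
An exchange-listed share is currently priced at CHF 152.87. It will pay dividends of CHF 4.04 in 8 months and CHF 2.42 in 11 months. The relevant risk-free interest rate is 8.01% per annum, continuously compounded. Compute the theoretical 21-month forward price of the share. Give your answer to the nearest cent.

CHF 168.88

PV(dividends) I = 4.04·e^(−0.0801·8/12) + 2.42·e^(−0.0801·11/12)
I = 3.8299 + 2.2487 = 6.0786
F = (S − I)·e^(rT) = (152.87 − 6.0786) · e^(0.0801·21/12)
= 146.7914 · e^0.140175 = 146.7914 × 1.150475 = CHF 168.88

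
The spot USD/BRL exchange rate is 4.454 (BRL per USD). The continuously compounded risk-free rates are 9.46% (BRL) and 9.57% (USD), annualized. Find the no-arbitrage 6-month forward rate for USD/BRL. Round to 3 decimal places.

4.452

F = S·e^((r_BRL − r_USD)T) = 4.454 · e^((0.0946 − 0.0957) × 6/12)
= 4.454 · e^-0.000550 = 4.454 × 0.999450
F = 4.452 BRL per USD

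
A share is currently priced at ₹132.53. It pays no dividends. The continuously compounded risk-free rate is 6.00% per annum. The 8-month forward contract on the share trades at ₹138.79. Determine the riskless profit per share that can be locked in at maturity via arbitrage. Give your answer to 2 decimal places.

₹0.85 per share

Fair forward: F* = S·e^(carry·T), with carry = r = 0.0600
F* = 132.53 · e^(0.0600 × 8/12) = 132.53 · e^0.040000 = 132.53 × 1.040811 = ₹137.9387
Market ₹138.79 > fair ₹137.9387: forward overpriced → cash-and-carry (buy spot, short the forward).
At maturity, profit = |F_mkt − F*| = |138.79 − 137.9387| = ₹0.85 per share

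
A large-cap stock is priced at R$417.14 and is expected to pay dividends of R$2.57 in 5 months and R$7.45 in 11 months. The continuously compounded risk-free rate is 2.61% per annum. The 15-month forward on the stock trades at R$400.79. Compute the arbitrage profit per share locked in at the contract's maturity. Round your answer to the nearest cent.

R$20.04 per share

PV(dividends) I = 2.57·e^(−0.0261·5/12) + 7.45·e^(−0.0261·11/12) = 9.8161
Fair forward F* = (S − I)·e^(rT) = (417.14 − 9.8161)·e^0.032625 = 407.3239 × 1.033163 = 420.8320
Market R$400.79 < fair 420.8320: forward underpriced → reverse cash-and-carry (short the stock, invest proceeds at r, pay the dividends, go long the forward).
Profit at T = |F_mkt − F*| = |400.79 − 420.8320| = R$20.04 per share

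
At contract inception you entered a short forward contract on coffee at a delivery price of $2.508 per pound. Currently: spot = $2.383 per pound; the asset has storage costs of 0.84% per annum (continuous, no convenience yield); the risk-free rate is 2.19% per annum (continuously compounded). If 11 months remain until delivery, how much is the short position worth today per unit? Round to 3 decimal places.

$0.057 per pound

Current fair forward for the remaining 11 months: F = S·e^((r + u)·T), (r + u) = 0.0219 + 0.0084 = 0.0303
F = 2.383 · e^(0.0303 × 11/12) = 2.383 × 1.028164 = 2.4501
Value of long forward = (F − K)·e^(−rT) = (2.4501 − 2.508) · e^(−0.0219·11/12)
= -0.0579 × 0.980125 = -0.057
Short position value = −(long value) = $0.057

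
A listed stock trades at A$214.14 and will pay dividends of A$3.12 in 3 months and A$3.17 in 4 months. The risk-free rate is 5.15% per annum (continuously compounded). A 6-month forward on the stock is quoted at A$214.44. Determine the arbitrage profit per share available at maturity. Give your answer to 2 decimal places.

PV(dividends) I = 3.12·e^(−0.0515·3/12) + 3.17·e^(−0.0515·4/12) = 6.1961
Fair forward F* = (S − I)·e^(rT) = (214.14 − 6.1961)·e^0.025750 = 207.9439 × 1.026084 = 213.3679
Market A$214.44 > fair 213.3679: forward overpriced → cash-and-carry (borrow at r, buy the stock and collect the dividends, short the forward).
Profit at T = |F_mkt − F*| = |214.44 − 213.3679| = A$1.07 per share

A$1.07 per share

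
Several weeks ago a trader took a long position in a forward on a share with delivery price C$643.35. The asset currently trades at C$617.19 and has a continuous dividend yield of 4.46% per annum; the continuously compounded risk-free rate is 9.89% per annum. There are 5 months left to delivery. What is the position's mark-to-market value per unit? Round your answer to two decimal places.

-C$11.55

Current fair forward for the remaining 5 months: F = S·e^((r − q)·T), (r − q) = 0.0989 − 0.0446 = 0.0543
F = 617.19 · e^(0.0543 × 5/12) = 617.19 × 1.022883 = 631.3132
Value of long forward = (F − K)·e^(−rT) = (631.3132 − 643.35) · e^(−0.0989·5/12)
= -12.0368 × 0.959629 = -11.55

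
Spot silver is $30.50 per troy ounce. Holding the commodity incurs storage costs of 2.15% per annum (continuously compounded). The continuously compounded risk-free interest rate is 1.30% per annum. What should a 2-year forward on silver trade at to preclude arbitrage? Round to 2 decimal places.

$32.68 per troy ounce

Net carry = r + u − y = 0.0130 + 0.0215 − 0.0000 = 0.0345
F = S·e^((r+u−y)T) = 30.50 · e^(0.0345 × 2) = 30.50 · e^0.069000
= 30.50 × 1.071436 = $32.68 per troy ounce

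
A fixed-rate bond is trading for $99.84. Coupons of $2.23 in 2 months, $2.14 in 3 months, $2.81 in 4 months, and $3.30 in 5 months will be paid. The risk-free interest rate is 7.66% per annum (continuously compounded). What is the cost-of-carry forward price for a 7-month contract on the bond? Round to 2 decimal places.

$93.70

PV(coupons) I = 2.23·e^(−0.0766·2/12) + 2.14·e^(−0.0766·3/12) + 2.81·e^(−0.0766·4/12) + 3.30·e^(−0.0766·5/12)
I = 2.2017 + 2.0994 + 2.7392 + 3.1963 = 10.2366
F = (S − I)·e^(rT) = (99.84 − 10.2366) · e^(0.0766·7/12)
= 89.6034 · e^0.044683 = 89.6034 × 1.045696 = $93.70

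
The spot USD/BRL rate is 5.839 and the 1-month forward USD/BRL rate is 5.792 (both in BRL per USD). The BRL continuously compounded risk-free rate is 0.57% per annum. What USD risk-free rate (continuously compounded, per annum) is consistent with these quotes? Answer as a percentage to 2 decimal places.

10.27%

F = S·e^((r_BRL − r_USD)T) ⇒ r_USD = r_BRL − ln(F/S)/T
ln(5.792/5.839) = -0.008082; /(1/12) = -0.096984
r_USD = 0.0057 + 0.096984 = 0.102684
r_USD = 10.27%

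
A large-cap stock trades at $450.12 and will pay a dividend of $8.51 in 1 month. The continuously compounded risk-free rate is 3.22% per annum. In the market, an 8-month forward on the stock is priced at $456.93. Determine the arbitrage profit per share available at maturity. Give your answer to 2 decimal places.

$5.71 per share

PV(dividends) I = 8.51·e^(−0.0322·1/12) = 8.4872
Fair forward F* = (S − I)·e^(rT) = (450.12 − 8.4872)·e^0.021467 = 441.6328 × 1.021699 = 451.2158
Market $456.93 > fair 451.2158: forward overpriced → cash-and-carry (borrow at r, buy the stock and collect the dividends, short the forward).
Profit at T = |F_mkt − F*| = |456.93 − 451.2158| = $5.71 per share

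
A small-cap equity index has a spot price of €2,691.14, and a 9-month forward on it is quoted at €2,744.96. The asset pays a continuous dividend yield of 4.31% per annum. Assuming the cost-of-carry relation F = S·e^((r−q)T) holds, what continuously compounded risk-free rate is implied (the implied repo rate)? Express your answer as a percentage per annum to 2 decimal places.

6.95%

From F = S·e^((r−q)T): (r − q) = ln(F/S)/T
ln(2744.96/2691.14) = ln(1.019999) = 0.019802
(r − q) = 0.019802 / (9/12) = 0.026403
r = ln(F/S)/T + q = 0.026403 + 0.0431 = 0.069503
r = 6.95%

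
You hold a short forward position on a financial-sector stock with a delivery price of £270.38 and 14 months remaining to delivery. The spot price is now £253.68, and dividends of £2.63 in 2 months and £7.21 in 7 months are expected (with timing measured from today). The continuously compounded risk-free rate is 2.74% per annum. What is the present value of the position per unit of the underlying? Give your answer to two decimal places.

PV(remaining dividends) I = 2.63·e^(−0.0274·2/12) + 7.21·e^(−0.0274·7/12) = 9.7137
Current forward F = (S − I)·e^(rT) = (253.68 − 9.7137)·e^(0.0274·14/12) = 243.9663 × 1.032483 = 251.8911
Value (long) = (F − K)·e^(−rT) = (251.8911 − 270.38) × 0.968539 = -17.9072
Short position value = −(long value) = £17.91

£17.91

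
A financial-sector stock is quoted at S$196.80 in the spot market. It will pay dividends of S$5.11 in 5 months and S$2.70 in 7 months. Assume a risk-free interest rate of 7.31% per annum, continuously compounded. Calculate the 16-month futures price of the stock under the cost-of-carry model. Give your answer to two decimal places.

PV(dividends) I = 5.11·e^(−0.0731·5/12) + 2.70·e^(−0.0731·7/12)
I = 4.9567 + 2.5873 = 7.5440
F = (S − I)·e^(rT) = (196.80 − 7.5440) · e^(0.0731·16/12)
= 189.2560 · e^0.097467 = 189.2560 × 1.102375 = S$208.63

S$208.63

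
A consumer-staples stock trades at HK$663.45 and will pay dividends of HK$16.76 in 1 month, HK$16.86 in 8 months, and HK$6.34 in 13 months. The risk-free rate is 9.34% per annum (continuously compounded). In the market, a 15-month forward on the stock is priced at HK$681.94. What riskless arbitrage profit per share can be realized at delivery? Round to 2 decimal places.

PV(dividends) I = 16.76·e^(−0.0934·1/12) + 16.86·e^(−0.0934·8/12) + 6.34·e^(−0.0934·13/12) = 38.2021
Fair forward F* = (S − I)·e^(rT) = (663.45 − 38.2021)·e^0.116750 = 625.2479 × 1.123838 = 702.6773
Market HK$681.94 < fair 702.6773: forward underpriced → reverse cash-and-carry (short the stock, invest proceeds at r, pay the dividends, go long the forward).
Profit at T = |F_mkt − F*| = |681.94 − 702.6773| = HK$20.74 per share

HK$20.74 per share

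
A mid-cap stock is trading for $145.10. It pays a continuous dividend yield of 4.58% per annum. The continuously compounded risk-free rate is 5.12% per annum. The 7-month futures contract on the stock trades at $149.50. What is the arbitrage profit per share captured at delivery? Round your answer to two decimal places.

$3.94 per share

Fair futures: F* = S·e^(carry·T), with carry = (r − q) = 0.0512 − 0.0458 = 0.0054
F* = 145.10 · e^(0.0054 × 7/12) = 145.10 · e^0.003150 = 145.10 × 1.003155 = $145.5578
Market $149.50 > fair $145.5578: forward overpriced → cash-and-carry (buy spot, short the forward).
At maturity, profit = |F_mkt − F*| = |149.50 − 145.5578| = $3.94 per share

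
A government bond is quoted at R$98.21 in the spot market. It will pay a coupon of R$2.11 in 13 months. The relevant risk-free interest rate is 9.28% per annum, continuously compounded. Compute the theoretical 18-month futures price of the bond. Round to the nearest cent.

PV(coupons) I = 2.11·e^(−0.0928·13/12)
I = 1.9082
F = (S − I)·e^(rT) = (98.21 − 1.9082) · e^(0.0928·18/12)
= 96.3018 · e^0.139200 = 96.3018 × 1.149354 = R$110.68

R$110.68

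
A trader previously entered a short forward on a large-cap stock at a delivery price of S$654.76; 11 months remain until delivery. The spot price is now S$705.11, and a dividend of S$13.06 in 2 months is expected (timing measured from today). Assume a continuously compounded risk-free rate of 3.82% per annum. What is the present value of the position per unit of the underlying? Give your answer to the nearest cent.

PV(remaining dividends) I = 13.06·e^(−0.0382·2/12) = 12.9771
Current forward F = (S − I)·e^(rT) = (705.11 − 12.9771)·e^(0.0382·11/12) = 692.1329 × 1.035637 = 716.7984
Value (long) = (F − K)·e^(−rT) = (716.7984 − 654.76) × 0.965589 = 59.9036
Short position value = −(long value) = -S$59.90

-S$59.90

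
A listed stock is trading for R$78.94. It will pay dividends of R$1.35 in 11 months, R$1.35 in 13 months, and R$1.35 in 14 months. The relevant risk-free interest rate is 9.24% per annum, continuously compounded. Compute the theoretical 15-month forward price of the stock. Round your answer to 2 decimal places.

PV(dividends) I = 1.35·e^(−0.0924·11/12) + 1.35·e^(−0.0924·13/12) + 1.35·e^(−0.0924·14/12)
I = 1.2404 + 1.2214 + 1.2120 = 3.6738
F = (S − I)·e^(rT) = (78.94 − 3.6738) · e^(0.0924·15/12)
= 75.2662 · e^0.115500 = 75.2662 × 1.122435 = R$84.48

R$84.48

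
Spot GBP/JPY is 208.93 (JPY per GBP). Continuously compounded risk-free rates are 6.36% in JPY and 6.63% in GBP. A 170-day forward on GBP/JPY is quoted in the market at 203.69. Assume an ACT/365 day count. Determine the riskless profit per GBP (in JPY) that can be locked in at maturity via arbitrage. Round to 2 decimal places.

4.98 per GBP (in JPY)

Fair forward: F* = S·e^(carry·T), with carry = (r_JPY − r_GBP) = 0.0636 − 0.0663 = -0.0027
F* = 208.93 · e^(-0.0027 × 170/365) = 208.93 · e^-0.001258 = 208.93 × 0.998743 = 208.6674
Market 203.69 < fair 208.6674: forward underpriced → reverse cash-and-carry (short spot, go long the forward).
At maturity, profit = |F_mkt − F*| = |203.69 − 208.6674| = 4.98 per GBP (in JPY)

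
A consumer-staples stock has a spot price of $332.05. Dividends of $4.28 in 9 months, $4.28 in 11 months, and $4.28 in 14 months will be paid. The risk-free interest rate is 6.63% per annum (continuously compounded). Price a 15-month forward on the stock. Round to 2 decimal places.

$347.64

PV(dividends) I = 4.28·e^(−0.0663·9/12) + 4.28·e^(−0.0663·11/12) + 4.28·e^(−0.0663·14/12)
I = 4.0724 + 4.0276 + 3.9614 = 12.0614
F = (S − I)·e^(rT) = (332.05 − 12.0614) · e^(0.0663·15/12)
= 319.9886 · e^0.082875 = 319.9886 × 1.086406 = $347.64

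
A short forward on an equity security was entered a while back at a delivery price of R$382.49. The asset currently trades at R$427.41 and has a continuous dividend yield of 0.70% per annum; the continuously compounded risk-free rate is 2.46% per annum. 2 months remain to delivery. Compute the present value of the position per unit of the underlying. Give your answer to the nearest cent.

-R$45.99

Current fair forward for the remaining 2 months: F = S·e^((r − q)·T), (r − q) = 0.0246 − 0.0070 = 0.0176
F = 427.41 · e^(0.0176 × 2/12) = 427.41 × 1.002938 = 428.6657
Value of long forward = (F − K)·e^(−rT) = (428.6657 − 382.49) · e^(−0.0246·2/12)
= 46.1757 × 0.995908 = 45.99
Short position value = −(long value) = -R$45.99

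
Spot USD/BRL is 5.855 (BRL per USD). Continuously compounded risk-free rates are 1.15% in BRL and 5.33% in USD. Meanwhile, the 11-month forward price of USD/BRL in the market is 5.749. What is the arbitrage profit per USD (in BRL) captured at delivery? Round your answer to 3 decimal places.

Fair forward: F* = S·e^(carry·T), with carry = (r_BRL − r_USD) = 0.0115 − 0.0533 = -0.0418
F* = 5.855 · e^(-0.0418 × 11/12) = 5.855 · e^-0.038317 = 5.855 × 0.962408 = 5.6349
Market 5.749 > fair 5.6349: forward overpriced → cash-and-carry (buy spot, short the forward).
At maturity, profit = |F_mkt − F*| = |5.749 − 5.6349| = 0.114 per USD (in BRL)

0.114 per USD (in BRL)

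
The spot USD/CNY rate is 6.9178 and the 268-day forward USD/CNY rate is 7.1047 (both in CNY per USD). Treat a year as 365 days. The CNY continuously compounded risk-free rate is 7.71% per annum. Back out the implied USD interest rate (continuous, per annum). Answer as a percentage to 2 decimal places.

F = S·e^((r_CNY − r_USD)T) ⇒ r_USD = r_CNY − ln(F/S)/T
ln(7.1047/6.9178) = 0.026659; /(268/365) = 0.036308
r_USD = 0.0771 − 0.036308 = 0.040792
r_USD = 4.08%

4.08%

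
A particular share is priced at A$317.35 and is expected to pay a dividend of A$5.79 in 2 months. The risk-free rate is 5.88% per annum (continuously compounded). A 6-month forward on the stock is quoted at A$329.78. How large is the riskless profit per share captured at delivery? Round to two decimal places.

PV(dividends) I = 5.79·e^(−0.0588·2/12) = 5.7335
Fair forward F* = (S − I)·e^(rT) = (317.35 − 5.7335)·e^0.029400 = 311.6165 × 1.029836 = 320.9139
Market A$329.78 > fair 320.9139: forward overpriced → cash-and-carry (borrow at r, buy the stock and collect the dividends, short the forward).
Profit at T = |F_mkt − F*| = |329.78 − 320.9139| = A$8.87 per share

A$8.87 per share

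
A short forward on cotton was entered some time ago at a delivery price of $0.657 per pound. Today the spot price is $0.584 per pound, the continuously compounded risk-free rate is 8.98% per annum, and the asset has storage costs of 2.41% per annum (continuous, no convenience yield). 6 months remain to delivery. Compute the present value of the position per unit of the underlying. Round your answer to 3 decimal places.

$0.037 per pound

Current fair forward for the remaining 6 months: F = S·e^((r + u)·T), (r + u) = 0.0898 + 0.0241 = 0.1139
F = 0.584 · e^(0.1139 × 6/12) = 0.584 × 1.058603 = 0.6182
Value of long forward = (F − K)·e^(−rT) = (0.6182 − 0.657) · e^(−0.0898·6/12)
= -0.0388 × 0.956093 = -0.037
Short position value = −(long value) = $0.037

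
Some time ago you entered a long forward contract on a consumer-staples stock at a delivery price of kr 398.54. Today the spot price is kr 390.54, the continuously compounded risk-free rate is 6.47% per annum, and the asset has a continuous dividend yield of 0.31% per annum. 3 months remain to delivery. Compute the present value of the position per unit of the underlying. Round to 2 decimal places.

-kr 1.91

Current fair forward for the remaining 3 months: F = S·e^((r − q)·T), (r − q) = 0.0647 − 0.0031 = 0.0616
F = 390.54 · e^(0.0616 × 3/12) = 390.54 × 1.015519 = 396.6008
Value of long forward = (F − K)·e^(−rT) = (396.6008 − 398.54) · e^(−0.0647·3/12)
= -1.9392 × 0.983955 = -1.91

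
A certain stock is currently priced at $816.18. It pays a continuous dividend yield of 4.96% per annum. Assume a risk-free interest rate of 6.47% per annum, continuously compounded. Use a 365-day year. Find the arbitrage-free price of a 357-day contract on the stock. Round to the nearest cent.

$828.32

F = S·e^((r − q)T) = 816.18 · e^((0.0647 − 0.0496) × 357/365)
= 816.18 · e^0.014769 = 816.18 × 1.014879
F = $828.32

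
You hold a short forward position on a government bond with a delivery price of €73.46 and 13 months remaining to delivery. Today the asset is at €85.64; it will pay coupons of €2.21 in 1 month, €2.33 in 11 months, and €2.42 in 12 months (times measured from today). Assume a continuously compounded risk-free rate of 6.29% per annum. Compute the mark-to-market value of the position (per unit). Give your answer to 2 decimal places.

PV(remaining coupons) I = 2.21·e^(−0.0629·1/12) + 2.33·e^(−0.0629·11/12) + 2.42·e^(−0.0629·12/12) = 6.6704
Current forward F = (S − I)·e^(rT) = (85.64 − 6.6704)·e^(0.0629·13/12) = 78.9696 × 1.070517 = 84.5383
Value (long) = (F − K)·e^(−rT) = (84.5383 − 73.46) × 0.934128 = 10.3486
Short position value = −(long value) = -€10.35

-€10.35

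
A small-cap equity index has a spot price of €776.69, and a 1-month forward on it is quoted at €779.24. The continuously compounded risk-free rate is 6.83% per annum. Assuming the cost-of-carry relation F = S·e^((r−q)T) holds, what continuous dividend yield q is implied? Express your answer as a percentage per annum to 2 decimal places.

From F = S·e^((r−q)T): (r − q) = ln(F/S)/T
ln(779.24/776.69) = ln(1.003283) = 0.003278
(r − q) = 0.003278 / (1/12) = 0.039336
q = r − ln(F/S)/T = 0.0683 − 0.039336 = 0.028964
q = 2.90%

2.90%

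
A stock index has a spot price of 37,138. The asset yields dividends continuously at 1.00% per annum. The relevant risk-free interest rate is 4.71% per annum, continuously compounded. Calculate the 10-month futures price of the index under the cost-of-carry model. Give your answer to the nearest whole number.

38,304

F = S·e^((r − q)T) = 37138 · e^((0.0471 − 0.0100) × 10/12)
= 37138 · e^0.030917 = 37138 × 1.031400
F = 38,304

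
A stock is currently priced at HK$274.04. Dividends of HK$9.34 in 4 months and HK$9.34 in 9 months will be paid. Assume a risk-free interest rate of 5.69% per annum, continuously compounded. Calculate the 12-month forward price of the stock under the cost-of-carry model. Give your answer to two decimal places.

HK$270.91

PV(dividends) I = 9.34·e^(−0.0569·4/12) + 9.34·e^(−0.0569·9/12)
I = 9.1645 + 8.9498 = 18.1143
F = (S − I)·e^(rT) = (274.04 − 18.1143) · e^(0.0569·12/12)
= 255.9257 · e^0.056900 = 255.9257 × 1.058550 = HK$270.91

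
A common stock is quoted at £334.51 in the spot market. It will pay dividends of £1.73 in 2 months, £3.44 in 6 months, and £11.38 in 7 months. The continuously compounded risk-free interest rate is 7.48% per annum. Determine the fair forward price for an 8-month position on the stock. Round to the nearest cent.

PV(dividends) I = 1.73·e^(−0.0748·2/12) + 3.44·e^(−0.0748·6/12) + 11.38·e^(−0.0748·7/12)
I = 1.7086 + 3.3137 + 10.8941 = 15.9164
F = (S − I)·e^(rT) = (334.51 − 15.9164) · e^(0.0748·8/12)
= 318.5936 · e^0.049867 = 318.5936 × 1.051131 = £334.88

£334.88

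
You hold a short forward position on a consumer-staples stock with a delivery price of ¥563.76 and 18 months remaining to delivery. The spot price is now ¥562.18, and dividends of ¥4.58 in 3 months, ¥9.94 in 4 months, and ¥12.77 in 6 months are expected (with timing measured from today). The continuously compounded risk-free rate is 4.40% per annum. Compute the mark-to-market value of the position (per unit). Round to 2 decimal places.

PV(remaining dividends) I = 4.58·e^(−0.0440·3/12) + 9.94·e^(−0.0440·4/12) + 12.77·e^(−0.0440·6/12) = 26.8173
Current forward F = (S − I)·e^(rT) = (562.18 − 26.8173)·e^(0.0440·18/12) = 535.3627 × 1.068227 = 571.8889
Value (long) = (F − K)·e^(−rT) = (571.8889 − 563.76) × 0.936131 = 7.6097
Short position value = −(long value) = -¥7.61

-¥7.61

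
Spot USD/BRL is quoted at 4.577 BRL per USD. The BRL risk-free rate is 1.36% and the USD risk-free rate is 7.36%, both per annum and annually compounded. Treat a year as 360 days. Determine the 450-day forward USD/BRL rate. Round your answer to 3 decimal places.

By covered interest parity, F = S · (1+r_BRL)^T / (1+r_USD)^T
= 4.577 × 1.017029 / 1.092831 = 4.577 × 0.930637
F = 4.260 BRL per USD

4.260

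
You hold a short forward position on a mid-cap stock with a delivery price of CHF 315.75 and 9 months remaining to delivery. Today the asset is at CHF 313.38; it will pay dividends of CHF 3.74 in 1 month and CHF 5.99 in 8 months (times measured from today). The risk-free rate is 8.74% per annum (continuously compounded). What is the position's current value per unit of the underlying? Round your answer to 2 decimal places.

PV(remaining dividends) I = 3.74·e^(−0.0874·1/12) + 5.99·e^(−0.0874·8/12) = 9.3638
Current forward F = (S − I)·e^(rT) = (313.38 − 9.3638)·e^(0.0874·9/12) = 304.0162 × 1.067746 = 324.6121
Value (long) = (F − K)·e^(−rT) = (324.6121 − 315.75) × 0.936552 = 8.2998
Short position value = −(long value) = -CHF 8.30

-CHF 8.30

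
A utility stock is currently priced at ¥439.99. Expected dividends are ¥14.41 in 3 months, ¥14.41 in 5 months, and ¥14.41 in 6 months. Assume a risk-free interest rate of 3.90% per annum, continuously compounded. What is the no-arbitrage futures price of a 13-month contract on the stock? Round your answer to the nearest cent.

¥414.56

PV(dividends) I = 14.41·e^(−0.0390·3/12) + 14.41·e^(−0.0390·5/12) + 14.41·e^(−0.0390·6/12)
I = 14.2702 + 14.1777 + 14.1317 = 42.5796
F = (S − I)·e^(rT) = (439.99 − 42.5796) · e^(0.0390·13/12)
= 397.4104 · e^0.042250 = 397.4104 × 1.043155 = ¥414.56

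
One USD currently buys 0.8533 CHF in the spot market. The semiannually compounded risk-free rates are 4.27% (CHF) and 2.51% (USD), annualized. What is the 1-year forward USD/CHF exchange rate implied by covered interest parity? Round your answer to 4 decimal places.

0.8682

By covered interest parity, F = S · (1+r_CHF/2)^(2T) / (1+r_USD/2)^(2T)
= 0.8533 × 1.043156 / 1.025258 = 0.8533 × 1.017457
F = 0.8682 CHF per USD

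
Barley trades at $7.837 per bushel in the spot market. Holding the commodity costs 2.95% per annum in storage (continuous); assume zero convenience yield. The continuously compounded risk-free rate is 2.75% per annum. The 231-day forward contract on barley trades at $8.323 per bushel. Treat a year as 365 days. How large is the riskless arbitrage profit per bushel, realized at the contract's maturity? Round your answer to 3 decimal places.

Fair forward: F* = S·e^(carry·T), with carry = (r + u) = 0.0275 + 0.0295 = 0.0570
F* = 7.837 · e^(0.0570 × 231/365) = 7.837 · e^0.036074 = 7.837 × 1.036733 = $8.1249
Market $8.323 > fair $8.1249: forward overpriced → cash-and-carry (buy spot, short the forward).
At maturity, profit = |F_mkt − F*| = |8.323 − 8.1249| = $0.198 per bushel

$0.198 per bushel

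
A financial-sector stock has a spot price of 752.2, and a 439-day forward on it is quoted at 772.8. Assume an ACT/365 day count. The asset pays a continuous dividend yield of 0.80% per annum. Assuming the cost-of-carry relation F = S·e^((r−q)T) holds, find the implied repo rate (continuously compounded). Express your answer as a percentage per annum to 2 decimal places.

From F = S·e^((r−q)T): (r − q) = ln(F/S)/T
ln(772.8/752.2) = ln(1.027386) = 0.027018
(r − q) = 0.027018 / (439/365) = 0.022464
r = ln(F/S)/T + q = 0.022464 + 0.0080 = 0.030464
r = 3.05%

3.05%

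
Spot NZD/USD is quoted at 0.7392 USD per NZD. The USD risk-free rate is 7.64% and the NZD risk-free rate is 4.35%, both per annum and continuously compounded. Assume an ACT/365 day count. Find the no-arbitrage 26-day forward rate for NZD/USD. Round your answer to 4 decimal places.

0.7409

F = S·e^((r_USD − r_NZD)T) = 0.7392 · e^((0.0764 − 0.0435) × 26/365)
= 0.7392 · e^0.002344 = 0.7392 × 1.002347
F = 0.7409 USD per NZD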